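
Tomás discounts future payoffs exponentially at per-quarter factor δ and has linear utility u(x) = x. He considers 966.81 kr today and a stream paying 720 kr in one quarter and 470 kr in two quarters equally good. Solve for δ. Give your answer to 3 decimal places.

δ ≈ 0.860

The stream is worth 720δ + 470δ² today, so 720δ + 470δ² = 966.81.
Rearranged: 470δ² + 720δ − 966.81 = 0.
By the quadratic formula (taking the positive root), δ = (−720 + √2336002.80) / 940 ≈ 0.860.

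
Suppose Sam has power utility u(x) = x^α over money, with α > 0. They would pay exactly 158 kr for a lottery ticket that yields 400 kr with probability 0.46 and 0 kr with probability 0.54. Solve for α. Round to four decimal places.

EU(lottery) = 0.46·400^α + 0.54·0 = 0.46·400^α.
Setting u(158) equal to that: 158^α = 0.46·400^α ⇒ (158/400)^α = 0.46.
Take logs: α = ln 0.46 / ln(158/400) ≈ 0.835993.

α ≈ 0.8360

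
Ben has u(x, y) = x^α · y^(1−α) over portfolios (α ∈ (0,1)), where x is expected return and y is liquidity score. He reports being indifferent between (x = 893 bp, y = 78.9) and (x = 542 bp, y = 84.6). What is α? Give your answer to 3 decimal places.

Set the two utilities equal: 893^α·78.9^(1−α) = 542^α·84.6^(1−α).
(893/542)^α = (84.6/78.9)^(1−α); take logs: α·ln(893/542) = (1−α)·ln(84.6/78.9), i.e. α·0.499321 = (1−α)·0.069753.
Thus α·(0.569074) = 0.069753, so α = 0.069753/0.569074 ≈ 0.123.

α ≈ 0.123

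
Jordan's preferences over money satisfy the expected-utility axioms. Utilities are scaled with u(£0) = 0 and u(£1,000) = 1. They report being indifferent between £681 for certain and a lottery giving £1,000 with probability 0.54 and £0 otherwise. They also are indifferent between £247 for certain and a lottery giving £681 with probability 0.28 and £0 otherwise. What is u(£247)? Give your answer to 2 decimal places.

From the first indifference, u(£681) = 0.54·u(£1,000) + 0.46·u(£0) = 0.54·1 + 0.46·0 = 0.54.
Chaining: u(£247) = 0.28·0.54 + 0.72·0.00 = 0.1512.

0.15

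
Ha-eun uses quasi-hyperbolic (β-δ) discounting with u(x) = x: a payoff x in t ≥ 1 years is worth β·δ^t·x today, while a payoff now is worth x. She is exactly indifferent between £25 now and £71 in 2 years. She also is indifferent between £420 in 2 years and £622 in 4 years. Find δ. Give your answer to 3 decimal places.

δ ≈ 0.822

The second indifference involves only future payoffs, so β cancels: β·δ^2·420 = β·δ^4·622, giving δ^2 = 420/622 = 0.67524, so δ = 0.82173.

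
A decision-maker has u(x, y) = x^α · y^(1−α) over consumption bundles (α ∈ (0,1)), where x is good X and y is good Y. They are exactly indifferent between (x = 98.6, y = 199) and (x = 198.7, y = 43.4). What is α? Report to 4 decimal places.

The Cobb–Douglas utilities coincide, so 98.6^α·199^(1−α) = 198.7^α·43.4^(1−α).
(98.6/198.7)^α = (43.4/199)^(1−α); take logs: α·ln(98.6/198.7) = (1−α)·ln(43.4/199), i.e. α·-0.7007249 = (1−α)·-1.5228454.
So α/(1−α) = (-1.5228454)/(-0.7007249) = 2.1732429, and α = 2.1732429/3.1732429 ≈ 0.6849.

α ≈ 0.6849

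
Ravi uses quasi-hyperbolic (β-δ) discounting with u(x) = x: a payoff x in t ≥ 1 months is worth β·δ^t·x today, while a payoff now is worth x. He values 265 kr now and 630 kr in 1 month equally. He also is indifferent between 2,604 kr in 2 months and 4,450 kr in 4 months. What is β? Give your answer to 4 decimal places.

β ≈ 0.5499

Both payoffs in the second observation are in the future, so β drops out: δ^2·2604 = δ^4·4450 ⇒ δ^2 = 2604/4450 = 0.58517, so δ = 0.76496.
Now use the now-vs-future pair: 265 = β·δ·630 gives β = 265/(0.76496·630) ≈ 0.5499.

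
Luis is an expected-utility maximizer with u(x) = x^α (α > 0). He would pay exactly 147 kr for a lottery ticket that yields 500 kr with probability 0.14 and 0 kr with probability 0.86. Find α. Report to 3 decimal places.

α ≈ 1.606

The lottery's expected utility is 0.14·u(500) + 0.86·u(0) = 0.14·500^α (since u(0) = 0 for α > 0).
Indifference: 147^α = 0.14·500^α, so (147/500)^α = 0.14.
Take logs: α = ln 0.14 / ln(147/500) ≈ 1.60607.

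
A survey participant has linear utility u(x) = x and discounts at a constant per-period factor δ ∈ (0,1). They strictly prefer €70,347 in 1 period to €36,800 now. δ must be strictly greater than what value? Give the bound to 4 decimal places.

δ > 0.5231

Comparing present values: 36800 < δ·70347.
So δ > 36800/70347 = 0.52312.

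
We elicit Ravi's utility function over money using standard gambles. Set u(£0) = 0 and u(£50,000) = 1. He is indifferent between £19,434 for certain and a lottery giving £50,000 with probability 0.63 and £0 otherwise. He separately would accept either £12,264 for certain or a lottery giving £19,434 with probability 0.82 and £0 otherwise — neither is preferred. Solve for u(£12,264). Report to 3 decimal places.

From the first indifference, u(£19,434) = 0.63·u(£50,000) + 0.37·u(£0) = 0.63·1 + 0.37·0 = 0.63.
The second indifference gives u(£12,264) = 0.82·u(£19,434) + 0.18·u(£0) = 0.82·0.63 + 0.18·0.00 = 0.5166.

0.517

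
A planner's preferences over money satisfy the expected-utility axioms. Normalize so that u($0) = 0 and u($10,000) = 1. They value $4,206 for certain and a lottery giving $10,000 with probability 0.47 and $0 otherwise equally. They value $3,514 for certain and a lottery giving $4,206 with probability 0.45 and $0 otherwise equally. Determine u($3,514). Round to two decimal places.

From the first indifference, u($4,206) = 0.47·u($10,000) + 0.53·u($0) = 0.47·1 + 0.53·0 = 0.47.
Chaining: u($3,514) = 0.45·0.47 + 0.55·0.00 = 0.2115.

0.21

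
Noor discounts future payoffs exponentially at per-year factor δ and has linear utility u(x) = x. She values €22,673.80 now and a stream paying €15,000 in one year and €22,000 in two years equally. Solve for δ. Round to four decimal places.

The stream is worth 15000δ + 22000δ² today, so 15000δ + 22000δ² = 22673.80.
Rearranged: 22000δ² + 15000δ − 22673.80 = 0.
δ = (−15000 + √(15000² + 4·22000·22673.80)) / (2·22000) = (−15000 + √2220294400.00) / 44000 ≈ 0.7300.

δ ≈ 0.7300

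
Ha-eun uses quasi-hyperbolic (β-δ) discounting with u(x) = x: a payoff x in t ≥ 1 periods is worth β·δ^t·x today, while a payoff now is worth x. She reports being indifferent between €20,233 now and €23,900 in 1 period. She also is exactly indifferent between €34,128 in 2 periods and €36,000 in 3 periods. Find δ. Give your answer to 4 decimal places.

δ ≈ 0.9480

Both payoffs in the second observation are in the future, so β drops out: δ^2·34128 = δ^3·36000 ⇒ δ = 34128/36000 = 0.94800.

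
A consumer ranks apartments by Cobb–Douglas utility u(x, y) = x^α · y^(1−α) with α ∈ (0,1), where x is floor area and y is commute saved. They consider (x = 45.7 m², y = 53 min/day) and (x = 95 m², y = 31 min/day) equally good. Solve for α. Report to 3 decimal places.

Set the two utilities equal: 45.7^α·53^(1−α) = 95^α·31^(1−α).
Taking logs: α·ln 45.7 + (1−α)·ln 53 = α·ln 95 + (1−α)·ln 31, i.e. α·-0.731779 = (1−α)·-0.536305.
With A = -0.731779 and B = -0.536305: α·A = (1−α)·B, so α = B/(A+B) = -0.536305/-1.268084 ≈ 0.423.

α ≈ 0.423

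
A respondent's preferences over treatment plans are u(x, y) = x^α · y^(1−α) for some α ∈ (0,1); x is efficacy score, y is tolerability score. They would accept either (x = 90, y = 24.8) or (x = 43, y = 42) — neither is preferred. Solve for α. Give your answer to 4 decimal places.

Set the two utilities equal: 90^α·24.8^(1−α) = 43^α·42^(1−α).
Rearrange to (90/43)^α = (42/24.8)^(1−α) and take logs: α·0.7386096 = (1−α)·0.5268260.
With A = 0.7386096 and B = 0.5268260: α·A = (1−α)·B, so α = B/(A+B) = 0.5268260/1.2654356 ≈ 0.4163.

α ≈ 0.4163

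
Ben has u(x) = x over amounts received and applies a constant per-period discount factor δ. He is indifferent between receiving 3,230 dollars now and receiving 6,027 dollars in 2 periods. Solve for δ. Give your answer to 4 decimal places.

The payoff in 2 periods is discounted by δ^2, so u(3230) = δ^2·u(6027) and δ^2 = u(3230)/u(6027).
With u(x) = x: δ^2 = 3230/6027 = 0.53592.
Taking the square root: δ = 0.53592^(1/2) ≈ 0.7321.

δ ≈ 0.7321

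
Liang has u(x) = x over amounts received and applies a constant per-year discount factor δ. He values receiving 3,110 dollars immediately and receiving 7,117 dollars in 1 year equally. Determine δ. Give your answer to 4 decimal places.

The payoff in 1 year is discounted by δ, so u(3110) = δ·u(7117) and δ = u(3110)/u(7117).
With u(x) = x: δ = 3110/7117 = 0.43698.

δ ≈ 0.4370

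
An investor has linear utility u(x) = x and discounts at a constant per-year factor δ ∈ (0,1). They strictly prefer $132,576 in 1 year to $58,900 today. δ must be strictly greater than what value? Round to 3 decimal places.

δ > 0.444

The preference means 58900 < δ·132576.
Dividing through by 132576 gives δ > 0.44427.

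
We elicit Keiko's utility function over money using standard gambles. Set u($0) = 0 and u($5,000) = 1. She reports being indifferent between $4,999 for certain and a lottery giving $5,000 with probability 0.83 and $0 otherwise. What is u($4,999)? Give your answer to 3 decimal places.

u($4,999) equals the lottery's expected utility: 0.83·1 + 0.17·0 = 0.83.

0.830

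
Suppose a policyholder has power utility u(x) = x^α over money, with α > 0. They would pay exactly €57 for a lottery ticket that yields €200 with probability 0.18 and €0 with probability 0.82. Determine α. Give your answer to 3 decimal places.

Since u(0) = 0, the lottery's EU is 0.18·200^α.
Equating: 57^α = 0.18·200^α, i.e. 0.2850^α = 0.18.
Take logs: α = ln 0.18 / ln(57/200) ≈ 1.36608.

α ≈ 1.366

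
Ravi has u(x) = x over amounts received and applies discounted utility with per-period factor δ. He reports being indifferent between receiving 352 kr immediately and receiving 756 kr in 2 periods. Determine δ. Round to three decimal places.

Equating discounted utilities: u(352) = δ^2·u(756) ⇒ δ^2 = u(352)/u(756).
With u(x) = x: δ^2 = 352/756 = 0.46561.
Taking the square root: δ = 0.46561^(1/2) ≈ 0.682.

δ ≈ 0.682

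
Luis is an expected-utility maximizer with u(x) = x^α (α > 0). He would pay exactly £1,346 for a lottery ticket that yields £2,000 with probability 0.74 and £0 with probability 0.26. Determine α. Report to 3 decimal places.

α ≈ 0.760

Since u(0) = 0, the lottery's EU is 0.74·2000^α.
Setting u(1346) equal to that: 1346^α = 0.74·2000^α ⇒ (1346/2000)^α = 0.74.
Taking logs: α·ln(1346/2000) = ln(0.74), so α = -0.301105 / -0.396010 ≈ 0.760.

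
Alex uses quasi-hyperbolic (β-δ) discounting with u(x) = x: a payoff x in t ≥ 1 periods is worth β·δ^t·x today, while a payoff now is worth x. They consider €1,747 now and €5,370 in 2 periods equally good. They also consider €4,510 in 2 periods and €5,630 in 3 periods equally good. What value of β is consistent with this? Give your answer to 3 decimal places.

β ≈ 0.507

From the later pair, β·δ^2·4510 = β·δ^3·5630; dividing through, δ = 4510/5630 = 0.80107.
Now use the now-vs-future pair: 1747 = β·δ^2·5370 gives β = 1747/(0.64171·5370) ≈ 0.507.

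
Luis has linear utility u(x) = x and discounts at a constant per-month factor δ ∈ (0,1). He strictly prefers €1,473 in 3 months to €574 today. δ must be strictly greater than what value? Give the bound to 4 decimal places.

δ > 0.7304

Comparing present values: 574 < δ^3·1473.
Dividing by 1473: δ^3 > 0.38968. Both sides are positive, so the cube root keeps the direction.
δ > (574/1473)^(1/3) ≈ 0.7304.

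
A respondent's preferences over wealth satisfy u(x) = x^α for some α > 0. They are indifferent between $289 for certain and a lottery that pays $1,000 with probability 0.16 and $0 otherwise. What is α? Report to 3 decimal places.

α ≈ 1.476

Since u(0) = 0, the lottery's EU is 0.16·1000^α.
Equating: 289^α = 0.16·1000^α, i.e. 0.2890^α = 0.16.
α = ln(0.16) / ln(289/1000) = -1.832581/-1.241329 ≈ 1.476.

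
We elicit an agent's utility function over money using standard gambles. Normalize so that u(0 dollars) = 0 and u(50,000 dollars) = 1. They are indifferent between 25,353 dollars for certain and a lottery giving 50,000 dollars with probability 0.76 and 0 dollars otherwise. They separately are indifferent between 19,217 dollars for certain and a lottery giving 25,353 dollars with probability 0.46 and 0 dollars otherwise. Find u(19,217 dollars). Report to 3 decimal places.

0.350

The first gamble pins u(25,353 dollars): it must equal 0.76·1 + 0.24·0 = 0.76.
Chaining: u(19,217 dollars) = 0.46·0.76 + 0.54·0.00 = 0.3496.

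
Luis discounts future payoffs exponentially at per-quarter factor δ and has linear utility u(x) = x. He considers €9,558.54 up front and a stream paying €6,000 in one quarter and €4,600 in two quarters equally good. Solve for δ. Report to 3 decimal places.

The stream is worth 6000δ + 4600δ² today, so 6000δ + 4600δ² = 9558.54.
Rearranged: 4600δ² + 6000δ − 9558.54 = 0.
δ = (−6000 + √(6000² + 4·4600·9558.54)) / (2·4600) = (−6000 + √211877136.00) / 9200 ≈ 0.930.

δ ≈ 0.930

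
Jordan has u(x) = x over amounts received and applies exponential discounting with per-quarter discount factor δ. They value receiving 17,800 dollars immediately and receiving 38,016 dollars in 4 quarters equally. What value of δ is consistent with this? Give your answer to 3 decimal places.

Indifference means u(17800) = δ^4 · u(38016), so δ^4 = u(17800)/u(38016).
With u(x) = x: δ^4 = 17800/38016 = 0.46822.
Taking the 4th root: δ = 0.46822^(1/4) ≈ 0.827.

δ ≈ 0.827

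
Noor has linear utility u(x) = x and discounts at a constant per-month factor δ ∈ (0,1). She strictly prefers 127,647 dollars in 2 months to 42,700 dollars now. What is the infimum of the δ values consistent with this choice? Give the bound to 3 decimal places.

δ > 0.578

Comparing present values: 42700 < δ^2·127647.
So δ^2 > 42700/127647 = 0.33452; taking the square root of both positive sides preserves the inequality.
δ > 0.33452^(1/2) = 0.578.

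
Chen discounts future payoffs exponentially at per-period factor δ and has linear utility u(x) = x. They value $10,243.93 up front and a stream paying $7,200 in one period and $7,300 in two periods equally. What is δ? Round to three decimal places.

δ ≈ 0.790

Equating present values: 10243.93 = 7200δ + 7300δ².
So 7300δ² + 7200δ − 10243.93 = 0.
δ = (−7200 + √(7200² + 4·7300·10243.93)) / (2·7300) = (−7200 + √350962756.00) / 14600 ≈ 0.790.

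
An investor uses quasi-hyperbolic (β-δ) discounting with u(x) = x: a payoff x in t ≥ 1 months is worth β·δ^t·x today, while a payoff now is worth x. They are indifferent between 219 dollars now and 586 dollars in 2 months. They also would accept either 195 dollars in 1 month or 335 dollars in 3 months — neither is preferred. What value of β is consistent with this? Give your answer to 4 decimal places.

Both payoffs in the second observation are in the future, so β drops out: δ^1·195 = δ^3·335 ⇒ δ^2 = 195/335 = 0.58209, so δ = 0.76295.
The first indifference: 219 = β·δ^2·586, so β = 219/(δ^2·586) = 219/(0.58209·586) ≈ 0.6420.

β ≈ 0.6420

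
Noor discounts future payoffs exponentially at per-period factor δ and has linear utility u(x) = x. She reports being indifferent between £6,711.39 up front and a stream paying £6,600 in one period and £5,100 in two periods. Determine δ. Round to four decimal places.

The stream is worth 6600δ + 5100δ² today, so 6600δ + 5100δ² = 6711.39.
So 5100δ² + 6600δ − 6711.39 = 0.
The positive root is δ = [−6600 + √(6600² + 4·5100·6711.39)] / (2·5100) = (−6600 + 13434.000)/10200 ≈ 0.6700.

δ ≈ 0.6700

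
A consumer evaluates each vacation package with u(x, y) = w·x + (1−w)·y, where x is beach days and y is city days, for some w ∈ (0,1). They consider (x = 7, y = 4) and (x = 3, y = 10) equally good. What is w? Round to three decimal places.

w = 0.600

Equating utilities: w·7 + (1−w)·4 = w·3 + (1−w)·10.
Rearranging, 4·w − 6·(1−w) = 0.
So w/(1−w) = 6/4 = 1.5000, giving w = 6/(4+6) = 0.600.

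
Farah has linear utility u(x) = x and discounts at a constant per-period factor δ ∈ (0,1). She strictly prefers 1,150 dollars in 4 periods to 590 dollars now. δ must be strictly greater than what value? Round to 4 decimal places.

δ > 0.8463

Comparing present values: 590 < δ^4·1150.
Hence δ^4 > 590/1150 = 0.51304, and x ↦ x^(1/4) is increasing on (0,∞).
δ > 0.51304^(1/4) = 0.8463.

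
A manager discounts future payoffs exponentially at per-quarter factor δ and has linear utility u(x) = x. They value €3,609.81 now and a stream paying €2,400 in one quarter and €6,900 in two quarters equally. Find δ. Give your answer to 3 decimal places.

δ ≈ 0.570

The stream is worth 2400δ + 6900δ² today, so 2400δ + 6900δ² = 3609.81.
That is, 6900δ² + 2400δ − 3609.81 = 0, a quadratic in δ.
By the quadratic formula (taking the positive root), δ = (−2400 + √105390756.00) / 13800 ≈ 0.570.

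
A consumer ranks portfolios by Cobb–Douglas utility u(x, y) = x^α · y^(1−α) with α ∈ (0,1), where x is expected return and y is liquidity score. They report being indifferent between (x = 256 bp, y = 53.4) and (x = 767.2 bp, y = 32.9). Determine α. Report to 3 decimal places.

Indifference: 256^α · 53.4^(1−α) = 767.2^α · 32.9^(1−α).
(256/767.2)^α = (32.9/53.4)^(1−α); take logs: α·ln(256/767.2) = (1−α)·ln(32.9/53.4), i.e. α·-1.097570 = (1−α)·-0.484338.
With A = -1.097570 and B = -0.484338: α·A = (1−α)·B, so α = B/(A+B) = -0.484338/-1.581908 ≈ 0.306.

α ≈ 0.306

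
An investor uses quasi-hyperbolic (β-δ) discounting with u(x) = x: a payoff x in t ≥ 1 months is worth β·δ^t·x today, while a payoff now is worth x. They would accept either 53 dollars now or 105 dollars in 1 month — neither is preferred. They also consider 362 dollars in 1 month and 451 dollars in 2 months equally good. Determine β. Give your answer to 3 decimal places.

β ≈ 0.629

The second indifference involves only future payoffs, so β cancels: β·δ^1·362 = β·δ^2·451, giving δ = 362/451 = 0.80266.
Now use the now-vs-future pair: 53 = β·δ·105 gives β = 53/(0.80266·105) ≈ 0.629.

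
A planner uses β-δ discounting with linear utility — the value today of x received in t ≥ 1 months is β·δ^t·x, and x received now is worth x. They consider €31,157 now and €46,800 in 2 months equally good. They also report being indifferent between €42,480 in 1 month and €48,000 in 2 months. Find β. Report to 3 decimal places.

β ≈ 0.850

Both payoffs in the second observation are in the future, so β drops out: δ^1·42480 = δ^2·48000 ⇒ δ = 42480/48000 = 0.88500.
Substituting δ into 31157 = β·δ^2·46800: β = 31157/(36654.930) ≈ 0.850.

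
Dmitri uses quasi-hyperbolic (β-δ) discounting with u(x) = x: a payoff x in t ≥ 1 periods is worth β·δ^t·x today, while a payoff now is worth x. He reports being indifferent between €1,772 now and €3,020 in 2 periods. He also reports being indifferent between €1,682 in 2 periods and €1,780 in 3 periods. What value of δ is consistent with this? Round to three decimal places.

Both payoffs in the second observation are in the future, so β drops out: δ^2·1682 = δ^3·1780 ⇒ δ = 1682/1780 = 0.94494.

δ ≈ 0.945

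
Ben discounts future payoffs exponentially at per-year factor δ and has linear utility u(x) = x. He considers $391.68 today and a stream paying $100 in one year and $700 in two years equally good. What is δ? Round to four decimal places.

δ ≈ 0.6800

Equating present values: 391.68 = 100δ + 700δ².
That is, 700δ² + 100δ − 391.68 = 0, a quadratic in δ.
δ = (−100 + √(100² + 4·700·391.68)) / (2·700) = (−100 + √1106704.00) / 1400 ≈ 0.6800.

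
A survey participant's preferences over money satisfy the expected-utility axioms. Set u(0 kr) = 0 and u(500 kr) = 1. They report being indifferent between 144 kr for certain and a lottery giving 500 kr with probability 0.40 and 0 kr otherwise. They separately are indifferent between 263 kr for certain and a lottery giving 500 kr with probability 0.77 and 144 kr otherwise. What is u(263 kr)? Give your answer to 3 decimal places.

The first gamble pins u(144 kr): it must equal 0.40·1 + 0.60·0 = 0.40.
Then u(263 kr) = 0.77·u(500 kr) + 0.23·u(144 kr) = 0.77·1.00 + 0.23·0.40 = 0.8620.

0.862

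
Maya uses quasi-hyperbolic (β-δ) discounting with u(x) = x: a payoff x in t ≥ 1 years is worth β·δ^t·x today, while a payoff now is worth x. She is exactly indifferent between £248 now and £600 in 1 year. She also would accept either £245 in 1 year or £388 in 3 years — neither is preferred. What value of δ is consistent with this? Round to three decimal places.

The second indifference involves only future payoffs, so β cancels: β·δ^1·245 = β·δ^3·388, giving δ^2 = 245/388 = 0.63144, so δ = 0.79463.

δ ≈ 0.795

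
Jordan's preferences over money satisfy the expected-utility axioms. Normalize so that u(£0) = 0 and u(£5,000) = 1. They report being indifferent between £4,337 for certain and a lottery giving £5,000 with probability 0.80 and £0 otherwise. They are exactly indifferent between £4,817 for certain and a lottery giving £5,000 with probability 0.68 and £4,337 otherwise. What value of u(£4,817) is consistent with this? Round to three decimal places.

The first gamble pins u(£4,337): it must equal 0.80·1 + 0.20·0 = 0.80.
Chaining: u(£4,817) = 0.68·1.00 + 0.32·0.80 = 0.9360.

0.936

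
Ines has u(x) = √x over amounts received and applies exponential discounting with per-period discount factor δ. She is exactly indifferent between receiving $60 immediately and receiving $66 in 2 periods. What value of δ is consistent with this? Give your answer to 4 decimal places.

The payoff in 2 periods is discounted by δ^2, so u(60) = δ^2·u(66) and δ^2 = u(60)/u(66).
Since u(x) = √x, δ^2 = √(60/66) = 0.95346.
Taking the square root: δ = 0.95346^(1/2) ≈ 0.9765.

δ ≈ 0.9765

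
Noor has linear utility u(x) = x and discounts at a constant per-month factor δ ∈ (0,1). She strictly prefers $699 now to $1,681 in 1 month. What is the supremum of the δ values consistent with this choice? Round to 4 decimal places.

The preference means 699 > δ·1681.
So δ < 699/1681 = 0.41582.

δ < 0.4158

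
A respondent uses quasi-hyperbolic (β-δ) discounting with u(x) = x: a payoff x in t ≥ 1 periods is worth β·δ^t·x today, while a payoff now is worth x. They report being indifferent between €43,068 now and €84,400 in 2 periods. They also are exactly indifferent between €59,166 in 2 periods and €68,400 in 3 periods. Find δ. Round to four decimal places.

The second indifference involves only future payoffs, so β cancels: β·δ^2·59166 = β·δ^3·68400, giving δ = 59166/68400 = 0.86500.

δ ≈ 0.8650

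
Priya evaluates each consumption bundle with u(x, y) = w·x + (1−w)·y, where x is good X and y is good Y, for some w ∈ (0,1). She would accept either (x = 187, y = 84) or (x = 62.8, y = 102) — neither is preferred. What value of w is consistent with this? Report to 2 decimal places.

Equating utilities: w·187 + (1−w)·84 = w·62.8 + (1−w)·102.
Collecting terms: w·124.2 = (1−w)·18.
So w/(1−w) = 18/124.2 = 0.1449, giving w = 18/(124.2+18) = 0.13.

w = 0.13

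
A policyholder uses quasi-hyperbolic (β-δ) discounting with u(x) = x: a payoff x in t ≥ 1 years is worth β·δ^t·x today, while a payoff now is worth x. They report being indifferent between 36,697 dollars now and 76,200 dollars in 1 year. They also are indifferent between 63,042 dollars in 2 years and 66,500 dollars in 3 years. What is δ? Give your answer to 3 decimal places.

δ ≈ 0.948

The second indifference involves only future payoffs, so β cancels: β·δ^2·63042 = β·δ^3·66500, giving δ = 63042/66500 = 0.94800.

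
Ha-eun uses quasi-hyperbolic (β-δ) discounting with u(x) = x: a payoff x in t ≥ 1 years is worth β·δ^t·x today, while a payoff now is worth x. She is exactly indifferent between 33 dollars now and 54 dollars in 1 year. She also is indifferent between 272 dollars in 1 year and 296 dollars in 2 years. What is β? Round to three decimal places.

From the later pair, β·δ^1·272 = β·δ^2·296; dividing through, δ = 272/296 = 0.91892.
The first indifference: 33 = β·δ·54, so β = 33/(δ·54) = 33/(0.91892·54) ≈ 0.665.

β ≈ 0.665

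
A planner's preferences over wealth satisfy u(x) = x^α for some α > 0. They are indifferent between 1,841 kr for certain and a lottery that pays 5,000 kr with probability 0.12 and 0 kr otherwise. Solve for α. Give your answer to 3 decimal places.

α ≈ 2.122

Since u(0) = 0, the lottery's EU is 0.12·5000^α.
Indifference: 1841^α = 0.12·5000^α, so (1841/5000)^α = 0.12.
Take logs: α = ln 0.12 / ln(1841/5000) ≈ 2.12211.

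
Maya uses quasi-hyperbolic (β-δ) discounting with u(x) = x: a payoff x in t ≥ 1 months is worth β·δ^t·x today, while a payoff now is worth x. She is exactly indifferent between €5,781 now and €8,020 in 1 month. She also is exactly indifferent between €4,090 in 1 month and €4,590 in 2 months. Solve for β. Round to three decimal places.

β ≈ 0.809

The second indifference involves only future payoffs, so β cancels: β·δ^1·4090 = β·δ^2·4590, giving δ = 4090/4590 = 0.89107.
Now use the now-vs-future pair: 5781 = β·δ·8020 gives β = 5781/(0.89107·8020) ≈ 0.809.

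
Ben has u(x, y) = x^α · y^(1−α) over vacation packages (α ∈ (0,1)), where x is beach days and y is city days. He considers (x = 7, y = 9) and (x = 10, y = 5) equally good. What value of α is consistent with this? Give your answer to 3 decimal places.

The Cobb–Douglas utilities coincide, so 7^α·9^(1−α) = 10^α·5^(1−α).
Taking logs: α·ln 7 + (1−α)·ln 9 = α·ln 10 + (1−α)·ln 5, i.e. α·-0.356675 = (1−α)·-0.587787.
Thus α·(-0.944462) = -0.587787, so α = -0.587787/-0.944462 ≈ 0.622.

α ≈ 0.622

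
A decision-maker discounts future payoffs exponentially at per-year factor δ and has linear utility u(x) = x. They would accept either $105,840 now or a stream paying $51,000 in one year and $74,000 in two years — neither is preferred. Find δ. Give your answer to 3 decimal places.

Present value of the stream is 51000·δ + 74000·δ². Indifference gives 51000δ + 74000δ² = 105840.
Rearranged: 74000δ² + 51000δ − 105840 = 0.
δ = (−51000 + √(51000² + 4·74000·105840)) / (2·74000) = (−51000 + √33929640000.00) / 148000 ≈ 0.900.

δ ≈ 0.900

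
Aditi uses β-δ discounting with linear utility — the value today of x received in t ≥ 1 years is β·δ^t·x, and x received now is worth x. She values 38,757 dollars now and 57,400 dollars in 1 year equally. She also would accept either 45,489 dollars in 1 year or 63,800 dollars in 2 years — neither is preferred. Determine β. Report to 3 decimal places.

Both payoffs in the second observation are in the future, so β drops out: δ^1·45489 = δ^2·63800 ⇒ δ = 45489/63800 = 0.71299.
Substituting δ into 38757 = β·δ·57400: β = 38757/(40925.840) ≈ 0.947.

β ≈ 0.947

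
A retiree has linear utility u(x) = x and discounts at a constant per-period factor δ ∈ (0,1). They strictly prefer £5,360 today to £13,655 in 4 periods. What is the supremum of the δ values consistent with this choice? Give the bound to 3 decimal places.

Under u(x) = x this choice says 5360 > δ^4·13655.
So δ^4 < 5360/13655 = 0.39253; taking the 4th root of both positive sides preserves the inequality.
δ < (5360/13655)^(1/4) ≈ 0.792.

δ < 0.792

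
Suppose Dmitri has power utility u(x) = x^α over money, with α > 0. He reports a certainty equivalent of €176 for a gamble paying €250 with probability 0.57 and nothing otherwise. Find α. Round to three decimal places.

The lottery's expected utility is 0.57·u(250) + 0.43·u(0) = 0.57·250^α (since u(0) = 0 for α > 0).
Setting u(176) equal to that: 176^α = 0.57·250^α ⇒ (176/250)^α = 0.57.
α = ln(0.57) / ln(176/250) = -0.562119/-0.350977 ≈ 1.602.

α ≈ 1.602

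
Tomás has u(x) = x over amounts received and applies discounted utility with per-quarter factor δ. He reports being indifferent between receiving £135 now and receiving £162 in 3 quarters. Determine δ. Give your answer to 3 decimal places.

Equating discounted utilities: u(135) = δ^3·u(162) ⇒ δ^3 = u(135)/u(162).
With u(x) = x: δ^3 = 135/162 = 0.83333.
Taking the cube root: δ = 0.83333^(1/3) ≈ 0.941.

δ ≈ 0.941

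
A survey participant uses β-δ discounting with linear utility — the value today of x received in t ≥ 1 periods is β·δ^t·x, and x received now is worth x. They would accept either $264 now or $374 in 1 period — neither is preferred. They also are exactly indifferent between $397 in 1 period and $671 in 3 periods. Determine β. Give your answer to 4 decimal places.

From the later pair, β·δ^1·397 = β·δ^3·671; dividing through, δ^2 = 397/671 = 0.59165, so δ = 0.76919.
The first indifference: 264 = β·δ·374, so β = 264/(δ·374) = 264/(0.76919·374) ≈ 0.9177.

β ≈ 0.9177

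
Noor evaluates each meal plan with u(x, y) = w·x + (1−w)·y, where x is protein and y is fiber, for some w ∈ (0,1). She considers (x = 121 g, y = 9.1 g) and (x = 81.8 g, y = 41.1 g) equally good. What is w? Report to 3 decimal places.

w = 0.449

Indifference: w·121 + (1−w)·9.1 = w·81.8 + (1−w)·41.1.
w·(121−81.8) = (1−w)·(41.1−9.1), i.e. w·39.2 = (1−w)·32.
The marginal rate of substitution is 32/39.2, so w = 32/(39.2+32) = 0.449.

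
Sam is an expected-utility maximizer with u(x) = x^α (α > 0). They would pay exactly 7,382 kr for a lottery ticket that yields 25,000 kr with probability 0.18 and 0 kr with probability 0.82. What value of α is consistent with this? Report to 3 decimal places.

The lottery's expected utility is 0.18·u(25000) + 0.82·u(0) = 0.18·25000^α (since u(0) = 0 for α > 0).
Equating: 7382^α = 0.18·25000^α, i.e. 0.2953^α = 0.18.
Taking logs: α·ln(7382/25000) = ln(0.18), so α = -1.714798 / -1.219831 ≈ 1.406.

α ≈ 1.406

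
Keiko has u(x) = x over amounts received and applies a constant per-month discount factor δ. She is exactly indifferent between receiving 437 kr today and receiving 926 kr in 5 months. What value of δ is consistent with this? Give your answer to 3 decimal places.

The payoff in 5 months is discounted by δ^5, so u(437) = δ^5·u(926) and δ^5 = u(437)/u(926).
With u(x) = x: δ^5 = 437/926 = 0.47192.
Taking the 5th root: δ = 0.47192^(1/5) ≈ 0.861.

δ ≈ 0.861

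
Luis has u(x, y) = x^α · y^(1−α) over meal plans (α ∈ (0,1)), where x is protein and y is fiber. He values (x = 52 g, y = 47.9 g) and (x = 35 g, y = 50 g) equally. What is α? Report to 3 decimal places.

α ≈ 0.098

Indifference: 52^α · 47.9^(1−α) = 35^α · 50^(1−α).
(52/35)^α = (50/47.9)^(1−α); take logs: α·ln(52/35) = (1−α)·ln(50/47.9), i.e. α·0.395896 = (1−α)·0.042908.
So α/(1−α) = (0.042908)/(0.395896) = 0.108382, and α = 0.108382/1.108382 ≈ 0.098.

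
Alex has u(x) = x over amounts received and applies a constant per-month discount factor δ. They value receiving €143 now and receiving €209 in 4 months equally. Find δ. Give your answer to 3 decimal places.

The payoff in 4 months is discounted by δ^4, so u(143) = δ^4·u(209) and δ^4 = u(143)/u(209).
With u(x) = x: δ^4 = 143/209 = 0.68421.
So δ = 0.68421^(1/4) ≈ 0.909.

δ ≈ 0.909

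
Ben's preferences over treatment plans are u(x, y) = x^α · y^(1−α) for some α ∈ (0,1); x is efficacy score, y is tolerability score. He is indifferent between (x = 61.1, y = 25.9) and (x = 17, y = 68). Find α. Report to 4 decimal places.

Set the two utilities equal: 61.1^α·25.9^(1−α) = 17^α·68^(1−α).
Taking logs: α·ln 61.1 + (1−α)·ln 25.9 = α·ln 17 + (1−α)·ln 68, i.e. α·1.2792985 = (1−α)·0.9652647.
Thus α·(2.2445632) = 0.9652647, so α = 0.9652647/2.2445632 ≈ 0.4300.

α ≈ 0.4300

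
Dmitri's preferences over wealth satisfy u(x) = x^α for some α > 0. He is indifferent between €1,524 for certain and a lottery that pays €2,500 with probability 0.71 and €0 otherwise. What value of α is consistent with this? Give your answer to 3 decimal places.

Since u(0) = 0, the lottery's EU is 0.71·2500^α.
Equating: 1524^α = 0.71·2500^α, i.e. 0.6096^α = 0.71.
Taking logs: α·ln(1524/2500) = ln(0.71), so α = -0.342490 / -0.494952 ≈ 0.692.

α ≈ 0.692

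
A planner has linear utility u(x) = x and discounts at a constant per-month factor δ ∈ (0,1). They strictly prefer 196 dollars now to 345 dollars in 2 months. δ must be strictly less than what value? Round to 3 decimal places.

Under u(x) = x this choice says 196 > δ^2·345.
Hence δ^2 < 196/345 = 0.56812, and x ↦ x^(1/2) is increasing on (0,∞).
δ < (196/345)^(1/2) ≈ 0.754.

δ < 0.754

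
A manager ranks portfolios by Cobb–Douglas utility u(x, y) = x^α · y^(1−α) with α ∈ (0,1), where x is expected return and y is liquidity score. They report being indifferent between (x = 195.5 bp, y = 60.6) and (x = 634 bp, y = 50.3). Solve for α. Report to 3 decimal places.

The Cobb–Douglas utilities coincide, so 195.5^α·60.6^(1−α) = 634^α·50.3^(1−α).
Rearrange to (195.5/634)^α = (50.3/60.6)^(1−α) and take logs: α·-1.176489 = (1−α)·-0.186290.
So α/(1−α) = (-0.186290)/(-1.176489) = 0.158344, and α = 0.158344/1.158344 ≈ 0.137.

α ≈ 0.137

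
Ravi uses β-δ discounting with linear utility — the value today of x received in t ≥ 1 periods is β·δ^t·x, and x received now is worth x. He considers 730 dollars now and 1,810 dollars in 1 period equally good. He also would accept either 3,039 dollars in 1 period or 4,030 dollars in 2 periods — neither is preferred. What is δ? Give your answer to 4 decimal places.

δ ≈ 0.7541

Both payoffs in the second observation are in the future, so β drops out: δ^1·3039 = δ^2·4030 ⇒ δ = 3039/4030 = 0.75409.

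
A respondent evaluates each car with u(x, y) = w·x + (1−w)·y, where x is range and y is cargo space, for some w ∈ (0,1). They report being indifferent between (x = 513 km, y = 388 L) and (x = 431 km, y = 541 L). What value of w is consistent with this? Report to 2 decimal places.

u(513,388) = u(431,541) means w·513 + (1−w)·388 = w·431 + (1−w)·541.
Collecting terms: w·82 = (1−w)·153.
So w/(1−w) = 153/82 = 1.8659, giving w = 153/(82+153) = 0.65.

w = 0.65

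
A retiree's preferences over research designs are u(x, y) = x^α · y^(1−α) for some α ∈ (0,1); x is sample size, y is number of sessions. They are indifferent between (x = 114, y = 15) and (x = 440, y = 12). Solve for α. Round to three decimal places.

The Cobb–Douglas utilities coincide, so 114^α·15^(1−α) = 440^α·12^(1−α).
(114/440)^α = (12/15)^(1−α); take logs: α·ln(114/440) = (1−α)·ln(12/15), i.e. α·-1.350576 = (1−α)·-0.223144.
Thus α·(-1.573720) = -0.223144, so α = -0.223144/-1.573720 ≈ 0.142.

α ≈ 0.142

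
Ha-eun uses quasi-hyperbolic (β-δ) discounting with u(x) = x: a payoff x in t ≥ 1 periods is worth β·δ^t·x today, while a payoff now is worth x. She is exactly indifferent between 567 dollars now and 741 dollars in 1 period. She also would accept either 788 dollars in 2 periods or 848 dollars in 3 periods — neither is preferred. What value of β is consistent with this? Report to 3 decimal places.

β ≈ 0.823

The second indifference involves only future payoffs, so β cancels: β·δ^2·788 = β·δ^3·848, giving δ = 788/848 = 0.92925.
Now use the now-vs-future pair: 567 = β·δ·741 gives β = 567/(0.92925·741) ≈ 0.823.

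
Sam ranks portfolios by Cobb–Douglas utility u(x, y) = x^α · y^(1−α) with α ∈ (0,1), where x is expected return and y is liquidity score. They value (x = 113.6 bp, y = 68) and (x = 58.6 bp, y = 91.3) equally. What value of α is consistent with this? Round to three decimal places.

α ≈ 0.308

Indifference: 113.6^α · 68^(1−α) = 58.6^α · 91.3^(1−α).
(113.6/58.6)^α = (91.3/68)^(1−α); take logs: α·ln(113.6/58.6) = (1−α)·ln(91.3/68), i.e. α·0.661949 = (1−α)·0.294643.
With A = 0.661949 and B = 0.294643: α·A = (1−α)·B, so α = B/(A+B) = 0.294643/0.956592 ≈ 0.308.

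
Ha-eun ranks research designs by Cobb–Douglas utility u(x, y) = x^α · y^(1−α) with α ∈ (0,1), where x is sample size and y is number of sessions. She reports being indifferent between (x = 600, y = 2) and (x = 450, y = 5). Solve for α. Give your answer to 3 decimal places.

Indifference: 600^α · 2^(1−α) = 450^α · 5^(1−α).
Taking logs: α·ln 600 + (1−α)·ln 2 = α·ln 450 + (1−α)·ln 5, i.e. α·0.287682 = (1−α)·0.916291.
With A = 0.287682 and B = 0.916291: α·A = (1−α)·B, so α = B/(A+B) = 0.916291/1.203973 ≈ 0.761.

α ≈ 0.761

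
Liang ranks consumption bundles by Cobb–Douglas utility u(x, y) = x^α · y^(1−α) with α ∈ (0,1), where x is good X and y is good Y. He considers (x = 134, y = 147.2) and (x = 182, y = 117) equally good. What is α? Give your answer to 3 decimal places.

α ≈ 0.429

Set the two utilities equal: 134^α·147.2^(1−α) = 182^α·117^(1−α).
Taking logs: α·ln 134 + (1−α)·ln 147.2 = α·ln 182 + (1−α)·ln 117, i.e. α·-0.306167 = (1−α)·-0.229618.
So α/(1−α) = (-0.229618)/(-0.306167) = 0.749976, and α = 0.749976/1.749976 ≈ 0.429.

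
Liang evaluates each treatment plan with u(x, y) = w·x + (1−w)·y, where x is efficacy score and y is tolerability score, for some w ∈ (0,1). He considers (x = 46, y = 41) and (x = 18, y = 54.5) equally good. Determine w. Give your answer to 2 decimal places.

Equating utilities: w·46 + (1−w)·41 = w·18 + (1−w)·54.5.
Collecting terms: w·28 = (1−w)·13.5.
Hence w = 13.5/(28+13.5) = 13.5/41.5 = 0.33.

w = 0.33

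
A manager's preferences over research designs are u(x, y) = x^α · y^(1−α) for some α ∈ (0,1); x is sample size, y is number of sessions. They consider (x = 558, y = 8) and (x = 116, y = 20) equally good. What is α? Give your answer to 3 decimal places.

α ≈ 0.368

The Cobb–Douglas utilities coincide, so 558^α·8^(1−α) = 116^α·20^(1−α).
Taking logs: α·ln 558 + (1−α)·ln 8 = α·ln 116 + (1−α)·ln 20, i.e. α·1.570769 = (1−α)·0.916291.
So α/(1−α) = (0.916291)/(1.570769) = 0.583339, and α = 0.583339/1.583339 ≈ 0.368.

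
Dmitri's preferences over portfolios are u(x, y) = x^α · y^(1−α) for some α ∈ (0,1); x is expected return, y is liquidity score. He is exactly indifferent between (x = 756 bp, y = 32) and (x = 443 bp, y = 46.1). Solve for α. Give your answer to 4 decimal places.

The Cobb–Douglas utilities coincide, so 756^α·32^(1−α) = 443^α·46.1^(1−α).
(756/443)^α = (46.1/32)^(1−α); take logs: α·ln(756/443) = (1−α)·ln(46.1/32), i.e. α·0.5344716 = (1−α)·0.3650770.
So α/(1−α) = (0.3650770)/(0.5344716) = 0.6830616, and α = 0.6830616/1.6830616 ≈ 0.4058.

α ≈ 0.4058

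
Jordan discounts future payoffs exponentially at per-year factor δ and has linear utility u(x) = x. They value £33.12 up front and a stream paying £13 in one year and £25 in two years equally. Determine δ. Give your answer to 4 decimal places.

Present value of the stream is 13·δ + 25·δ². Indifference gives 13δ + 25δ² = 33.12.
So 25δ² + 13δ − 33.12 = 0.
The positive root is δ = [−13 + √(13² + 4·25·33.12)] / (2·25) = (−13 + 59.000)/50 ≈ 0.9200.

δ ≈ 0.9200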